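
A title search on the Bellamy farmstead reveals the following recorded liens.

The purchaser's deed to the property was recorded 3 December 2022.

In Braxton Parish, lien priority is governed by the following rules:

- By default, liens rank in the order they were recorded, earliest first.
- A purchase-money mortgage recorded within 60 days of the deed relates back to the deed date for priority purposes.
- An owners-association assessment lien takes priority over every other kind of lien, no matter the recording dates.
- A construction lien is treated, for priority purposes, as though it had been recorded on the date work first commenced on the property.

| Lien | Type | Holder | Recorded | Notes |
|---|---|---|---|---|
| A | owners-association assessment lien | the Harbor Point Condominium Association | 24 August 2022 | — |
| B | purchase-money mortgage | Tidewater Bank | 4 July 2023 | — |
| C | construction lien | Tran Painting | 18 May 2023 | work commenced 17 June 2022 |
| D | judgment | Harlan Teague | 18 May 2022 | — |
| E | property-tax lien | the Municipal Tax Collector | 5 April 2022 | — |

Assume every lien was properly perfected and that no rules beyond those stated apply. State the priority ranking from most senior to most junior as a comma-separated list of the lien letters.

A, E, D, C, B

Effective dates: B was recorded 213 days after the deed — beyond 60 days — so no relation-back applies; C is treated as recorded 17 June 2022, the work-commencement date.
A is an owners-association assessment lien, so it outranks all other liens regardless of date.
The other liens, earliest effective date first: E (5 April 2022), D (18 May 2022), C (17 June 2022), B (4 July 2023).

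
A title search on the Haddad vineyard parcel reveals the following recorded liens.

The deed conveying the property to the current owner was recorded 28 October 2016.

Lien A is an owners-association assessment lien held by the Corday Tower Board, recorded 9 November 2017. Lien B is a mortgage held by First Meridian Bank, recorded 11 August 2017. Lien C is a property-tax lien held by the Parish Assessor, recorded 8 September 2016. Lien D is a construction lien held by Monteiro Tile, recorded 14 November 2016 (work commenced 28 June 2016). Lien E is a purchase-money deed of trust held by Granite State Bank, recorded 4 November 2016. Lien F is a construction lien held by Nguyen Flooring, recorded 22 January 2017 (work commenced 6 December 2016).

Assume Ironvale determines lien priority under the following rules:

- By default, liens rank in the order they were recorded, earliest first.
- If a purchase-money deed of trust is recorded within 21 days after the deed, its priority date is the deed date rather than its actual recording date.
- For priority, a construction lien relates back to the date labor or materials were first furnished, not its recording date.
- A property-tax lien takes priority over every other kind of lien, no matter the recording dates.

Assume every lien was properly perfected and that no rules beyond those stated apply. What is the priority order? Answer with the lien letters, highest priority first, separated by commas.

First, effective dates: D's effective date is 28 June 2016, when work began; E relates back to the deed date 28 October 2016; F is treated as recorded 6 December 2016, the work-commencement date.
C, as a property-tax lien, has superpriority and ranks first.
Ordering the rest by effective date: D (28 June 2016), E (28 October 2016), F (6 December 2016), B (11 August 2017), A (9 November 2017).

C, D, E, F, B, A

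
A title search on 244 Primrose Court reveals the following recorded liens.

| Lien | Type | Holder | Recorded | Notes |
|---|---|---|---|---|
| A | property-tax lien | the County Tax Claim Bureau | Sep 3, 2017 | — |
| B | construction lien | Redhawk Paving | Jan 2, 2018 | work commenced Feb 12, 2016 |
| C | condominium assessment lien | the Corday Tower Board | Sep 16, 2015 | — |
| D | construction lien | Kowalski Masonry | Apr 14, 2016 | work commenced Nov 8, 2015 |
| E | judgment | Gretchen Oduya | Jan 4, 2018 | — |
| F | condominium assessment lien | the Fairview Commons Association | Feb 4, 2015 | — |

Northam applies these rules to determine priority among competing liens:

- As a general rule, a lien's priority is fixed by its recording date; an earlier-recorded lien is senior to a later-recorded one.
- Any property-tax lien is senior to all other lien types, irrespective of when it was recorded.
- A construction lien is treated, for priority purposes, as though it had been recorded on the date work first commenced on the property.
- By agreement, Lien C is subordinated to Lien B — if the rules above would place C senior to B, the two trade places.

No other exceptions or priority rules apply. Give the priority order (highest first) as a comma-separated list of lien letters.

A, F, B, D, C, E

Adjusting effective dates: B's effective date is Feb 12, 2016, when work began; D's effective date is Nov 8, 2015, when work began.
A is a property-tax lien, so it outranks all other liens regardless of date.
Ordering the rest by effective date: F (Feb 4, 2015), C (Sep 16, 2015), D (Nov 8, 2015), B (Feb 12, 2016), E (Jan 4, 2018).
C is senior to B before the subordination, so the two trade places.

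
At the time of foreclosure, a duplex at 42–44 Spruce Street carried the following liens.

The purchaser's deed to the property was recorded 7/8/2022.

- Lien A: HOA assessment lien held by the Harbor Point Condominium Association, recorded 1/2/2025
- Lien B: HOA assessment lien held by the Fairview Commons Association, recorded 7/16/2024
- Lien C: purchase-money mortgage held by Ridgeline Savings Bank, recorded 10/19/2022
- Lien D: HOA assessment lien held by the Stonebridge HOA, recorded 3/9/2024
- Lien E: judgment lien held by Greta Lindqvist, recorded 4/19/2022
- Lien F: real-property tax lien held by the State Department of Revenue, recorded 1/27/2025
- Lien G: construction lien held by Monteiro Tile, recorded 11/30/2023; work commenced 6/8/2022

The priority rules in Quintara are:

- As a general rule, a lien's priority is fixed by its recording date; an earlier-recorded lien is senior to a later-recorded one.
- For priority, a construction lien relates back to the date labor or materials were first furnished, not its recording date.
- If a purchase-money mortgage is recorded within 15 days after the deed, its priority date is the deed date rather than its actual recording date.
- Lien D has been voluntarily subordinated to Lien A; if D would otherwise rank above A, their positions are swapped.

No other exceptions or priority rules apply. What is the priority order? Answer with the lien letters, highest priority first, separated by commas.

Adjusting effective dates: C was recorded 103 days after the deed — beyond 15 days — so no relation-back applies; G's effective date is 6/8/2022, when work began.
By effective date, earliest first: E (4/19/2022), G (6/8/2022), C (10/19/2022), D (3/9/2024), B (7/16/2024), A (1/2/2025), F (1/27/2025).
D would otherwise be senior to A, so under the subordination agreement D and A exchange positions.

E, G, C, A, B, D, F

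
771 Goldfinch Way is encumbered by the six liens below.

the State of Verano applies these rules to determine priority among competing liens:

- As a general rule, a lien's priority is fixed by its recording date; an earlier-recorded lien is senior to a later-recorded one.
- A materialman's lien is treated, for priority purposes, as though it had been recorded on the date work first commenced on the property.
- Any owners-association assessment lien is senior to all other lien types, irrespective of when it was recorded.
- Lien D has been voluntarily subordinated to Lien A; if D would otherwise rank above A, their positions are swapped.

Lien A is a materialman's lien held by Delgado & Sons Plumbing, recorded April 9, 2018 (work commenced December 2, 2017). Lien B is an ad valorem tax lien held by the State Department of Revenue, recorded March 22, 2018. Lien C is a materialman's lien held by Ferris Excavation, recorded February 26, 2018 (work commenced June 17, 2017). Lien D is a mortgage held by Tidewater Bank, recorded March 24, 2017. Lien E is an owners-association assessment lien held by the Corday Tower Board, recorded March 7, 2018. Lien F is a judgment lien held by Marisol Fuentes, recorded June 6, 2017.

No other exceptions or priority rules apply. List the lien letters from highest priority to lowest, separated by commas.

Effective dates after the stated exceptions: A is treated as recorded December 2, 2017, the work-commencement date; C's effective date is June 17, 2017, when work began.
E is an owners-association assessment lien and takes priority over every other lien.
Ordering the rest by effective date: D (March 24, 2017), F (June 6, 2017), C (June 17, 2017), A (December 2, 2017), B (March 22, 2018).
The subordination applies — D was senior to A — so D and A swap.

E, A, F, C, D, B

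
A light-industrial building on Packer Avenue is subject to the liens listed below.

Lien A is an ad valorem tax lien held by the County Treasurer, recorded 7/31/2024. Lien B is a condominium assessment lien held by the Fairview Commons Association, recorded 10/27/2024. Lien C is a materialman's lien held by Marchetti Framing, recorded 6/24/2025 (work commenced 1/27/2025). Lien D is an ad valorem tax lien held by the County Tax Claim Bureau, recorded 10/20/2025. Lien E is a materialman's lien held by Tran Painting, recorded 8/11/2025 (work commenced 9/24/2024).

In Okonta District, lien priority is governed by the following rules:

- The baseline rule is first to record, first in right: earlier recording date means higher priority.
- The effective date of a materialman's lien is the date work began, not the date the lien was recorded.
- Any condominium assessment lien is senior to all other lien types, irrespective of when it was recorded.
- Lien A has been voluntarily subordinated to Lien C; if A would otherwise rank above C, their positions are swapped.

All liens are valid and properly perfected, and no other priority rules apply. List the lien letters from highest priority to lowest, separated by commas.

B, C, E, A, D

First, effective dates: C is treated as recorded 1/27/2025, the work-commencement date; E is treated as recorded 9/24/2024, the work-commencement date.
B is a condominium assessment lien and takes priority over every other lien.
The other liens, earliest effective date first: A (7/31/2024), E (9/24/2024), C (1/27/2025), D (10/20/2025).
The subordination applies — A was senior to C — so A and C swap.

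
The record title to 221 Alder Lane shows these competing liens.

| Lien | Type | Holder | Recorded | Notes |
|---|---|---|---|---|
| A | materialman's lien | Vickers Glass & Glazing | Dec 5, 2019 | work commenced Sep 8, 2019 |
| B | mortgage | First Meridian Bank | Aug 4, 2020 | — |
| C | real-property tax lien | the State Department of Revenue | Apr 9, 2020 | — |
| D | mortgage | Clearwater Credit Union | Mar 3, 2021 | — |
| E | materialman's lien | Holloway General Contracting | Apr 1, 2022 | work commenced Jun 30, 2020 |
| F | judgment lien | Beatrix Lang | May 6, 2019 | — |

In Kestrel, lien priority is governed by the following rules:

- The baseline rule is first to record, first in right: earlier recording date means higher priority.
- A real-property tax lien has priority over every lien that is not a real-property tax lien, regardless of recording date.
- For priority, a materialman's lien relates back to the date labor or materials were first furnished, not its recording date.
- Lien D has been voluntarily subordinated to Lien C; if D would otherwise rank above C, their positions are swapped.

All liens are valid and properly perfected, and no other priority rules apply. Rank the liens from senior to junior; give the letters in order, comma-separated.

Effective dates after the stated exceptions: A's effective date is Sep 8, 2019, when work began; E relates back to Jun 30, 2020 (work commenced).
As a real-property tax lien, C is senior to every other lien.
Among the remaining liens, by effective date: F (May 6, 2019), A (Sep 8, 2019), E (Jun 30, 2020), B (Aug 4, 2020), D (Mar 3, 2021).
D is already junior to C, so the subordination agreement changes nothing.

C, F, A, E, B, D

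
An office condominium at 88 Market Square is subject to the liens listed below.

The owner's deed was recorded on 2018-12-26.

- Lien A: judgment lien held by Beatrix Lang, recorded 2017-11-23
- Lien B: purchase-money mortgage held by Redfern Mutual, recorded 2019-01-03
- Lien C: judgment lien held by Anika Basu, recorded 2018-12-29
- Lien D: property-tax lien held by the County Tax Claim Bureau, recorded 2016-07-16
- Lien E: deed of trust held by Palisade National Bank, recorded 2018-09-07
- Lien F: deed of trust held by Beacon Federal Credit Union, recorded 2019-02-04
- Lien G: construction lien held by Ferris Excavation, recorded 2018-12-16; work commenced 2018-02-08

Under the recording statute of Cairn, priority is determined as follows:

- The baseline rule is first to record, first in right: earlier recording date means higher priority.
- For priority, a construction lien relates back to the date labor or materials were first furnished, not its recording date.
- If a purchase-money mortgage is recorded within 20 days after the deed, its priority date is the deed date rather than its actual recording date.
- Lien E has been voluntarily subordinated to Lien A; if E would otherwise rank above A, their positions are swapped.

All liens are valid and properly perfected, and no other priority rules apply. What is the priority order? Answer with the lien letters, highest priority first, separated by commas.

D, A, G, E, B, C, F

Effective dates after the stated exceptions: B was recorded within the 20-day window, so its effective date is the deed date 2018-12-26; G relates back to 2018-02-08 (work commenced).
By effective date: D (2016-07-16), A (2017-11-23), G (2018-02-08), E (2018-09-07), B (2018-12-26), C (2018-12-29), F (2019-02-04).
E already ranks below A; the subordination has no effect.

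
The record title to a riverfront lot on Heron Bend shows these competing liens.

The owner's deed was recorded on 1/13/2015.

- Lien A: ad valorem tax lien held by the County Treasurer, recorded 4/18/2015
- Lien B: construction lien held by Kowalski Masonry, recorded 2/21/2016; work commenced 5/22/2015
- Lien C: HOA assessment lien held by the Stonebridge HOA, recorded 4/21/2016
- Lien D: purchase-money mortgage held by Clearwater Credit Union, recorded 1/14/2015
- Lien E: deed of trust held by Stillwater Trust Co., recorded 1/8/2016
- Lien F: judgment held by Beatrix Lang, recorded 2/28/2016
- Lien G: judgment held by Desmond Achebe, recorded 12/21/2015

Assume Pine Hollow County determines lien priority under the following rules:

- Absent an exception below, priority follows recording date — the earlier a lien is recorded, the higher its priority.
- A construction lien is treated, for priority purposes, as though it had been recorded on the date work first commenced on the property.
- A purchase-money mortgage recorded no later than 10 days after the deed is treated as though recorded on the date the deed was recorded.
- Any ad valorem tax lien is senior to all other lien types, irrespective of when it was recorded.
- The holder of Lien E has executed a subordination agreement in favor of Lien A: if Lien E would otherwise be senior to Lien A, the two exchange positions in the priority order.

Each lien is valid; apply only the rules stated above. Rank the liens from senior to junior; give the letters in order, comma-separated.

Effective dates: B relates back to 5/22/2015 (work commenced); D's effective date is the deed date, 1/13/2015.
As an ad valorem tax lien, A is senior to every other lien.
Remaining liens by effective date: D (1/13/2015), B (5/22/2015), G (12/21/2015), E (1/8/2016), F (2/28/2016), C (4/21/2016).
E already ranks below A; the subordination has no effect.

A, D, B, G, E, F, C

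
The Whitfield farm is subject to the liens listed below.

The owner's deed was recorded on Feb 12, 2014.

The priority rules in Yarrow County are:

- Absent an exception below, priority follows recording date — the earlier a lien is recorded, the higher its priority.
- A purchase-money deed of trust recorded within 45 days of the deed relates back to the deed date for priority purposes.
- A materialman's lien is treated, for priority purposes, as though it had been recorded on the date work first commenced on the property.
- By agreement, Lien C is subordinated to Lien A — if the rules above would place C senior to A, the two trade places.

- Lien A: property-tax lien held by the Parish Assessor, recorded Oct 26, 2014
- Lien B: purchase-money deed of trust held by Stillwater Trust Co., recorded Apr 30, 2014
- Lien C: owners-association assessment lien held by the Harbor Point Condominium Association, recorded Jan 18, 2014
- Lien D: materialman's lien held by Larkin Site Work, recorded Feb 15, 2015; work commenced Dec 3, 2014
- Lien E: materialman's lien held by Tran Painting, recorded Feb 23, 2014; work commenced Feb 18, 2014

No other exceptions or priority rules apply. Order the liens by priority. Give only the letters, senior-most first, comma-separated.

Effective dates after the stated exceptions: B missed the 45-day window (77 days after the deed), so its recording date stands; D's effective date is Dec 3, 2014, when work began; E relates back to Feb 18, 2014 (work commenced).
Ordering by effective date: C (Jan 18, 2014), E (Feb 18, 2014), B (Apr 30, 2014), A (Oct 26, 2014), D (Dec 3, 2014).
Because C would otherwise rank above A, the subordination swaps them.

A, E, B, C, D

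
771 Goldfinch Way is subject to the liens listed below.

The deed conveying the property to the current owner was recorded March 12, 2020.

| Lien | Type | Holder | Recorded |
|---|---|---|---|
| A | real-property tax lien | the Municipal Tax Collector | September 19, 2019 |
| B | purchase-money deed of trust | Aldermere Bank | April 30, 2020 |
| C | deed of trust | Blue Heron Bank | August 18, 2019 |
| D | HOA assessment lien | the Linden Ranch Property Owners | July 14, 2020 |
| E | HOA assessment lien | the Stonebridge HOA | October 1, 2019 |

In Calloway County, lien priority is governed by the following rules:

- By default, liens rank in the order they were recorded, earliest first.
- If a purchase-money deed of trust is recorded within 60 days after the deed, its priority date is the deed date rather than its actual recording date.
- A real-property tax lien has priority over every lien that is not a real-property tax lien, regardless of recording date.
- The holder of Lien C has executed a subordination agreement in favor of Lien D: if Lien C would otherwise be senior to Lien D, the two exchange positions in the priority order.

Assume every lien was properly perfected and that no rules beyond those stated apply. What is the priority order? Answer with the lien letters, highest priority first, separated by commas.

A, D, E, B, C

Effective dates: B's effective date is the deed date, March 12, 2020.
A, as a real-property tax lien, has superpriority and ranks first.
Ordering the rest by effective date: C (August 18, 2019), E (October 1, 2019), B (March 12, 2020), D (July 14, 2020).
C would otherwise be senior to D, so under the subordination agreement C and D exchange positions.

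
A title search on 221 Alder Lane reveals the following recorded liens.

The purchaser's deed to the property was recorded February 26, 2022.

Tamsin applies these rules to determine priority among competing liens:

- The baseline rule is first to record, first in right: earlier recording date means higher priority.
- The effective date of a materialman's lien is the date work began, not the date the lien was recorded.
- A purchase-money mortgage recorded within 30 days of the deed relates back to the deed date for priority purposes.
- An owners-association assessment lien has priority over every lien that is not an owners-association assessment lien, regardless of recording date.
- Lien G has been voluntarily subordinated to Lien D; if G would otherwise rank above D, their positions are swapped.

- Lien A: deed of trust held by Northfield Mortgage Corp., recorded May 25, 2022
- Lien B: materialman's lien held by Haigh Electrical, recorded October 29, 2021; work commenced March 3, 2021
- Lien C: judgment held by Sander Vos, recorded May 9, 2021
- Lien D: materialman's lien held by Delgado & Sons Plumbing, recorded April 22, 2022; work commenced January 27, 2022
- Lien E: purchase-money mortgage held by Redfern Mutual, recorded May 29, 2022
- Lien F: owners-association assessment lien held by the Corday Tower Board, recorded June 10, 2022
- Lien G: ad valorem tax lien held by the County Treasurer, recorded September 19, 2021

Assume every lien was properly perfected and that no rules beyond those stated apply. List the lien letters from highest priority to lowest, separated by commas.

F, B, C, D, G, A, E

First, effective dates: B's effective date is March 3, 2021, when work began; D's effective date is January 27, 2022, when work began; E was recorded 92 days after the deed, outside the 30-day window, so it keeps its recording date.
As an owners-association assessment lien, F is senior to every other lien.
Among the remaining liens, by effective date: B (March 3, 2021), C (May 9, 2021), G (September 19, 2021), D (January 27, 2022), A (May 25, 2022), E (May 29, 2022).
The subordination applies — G was senior to D — so G and D swap.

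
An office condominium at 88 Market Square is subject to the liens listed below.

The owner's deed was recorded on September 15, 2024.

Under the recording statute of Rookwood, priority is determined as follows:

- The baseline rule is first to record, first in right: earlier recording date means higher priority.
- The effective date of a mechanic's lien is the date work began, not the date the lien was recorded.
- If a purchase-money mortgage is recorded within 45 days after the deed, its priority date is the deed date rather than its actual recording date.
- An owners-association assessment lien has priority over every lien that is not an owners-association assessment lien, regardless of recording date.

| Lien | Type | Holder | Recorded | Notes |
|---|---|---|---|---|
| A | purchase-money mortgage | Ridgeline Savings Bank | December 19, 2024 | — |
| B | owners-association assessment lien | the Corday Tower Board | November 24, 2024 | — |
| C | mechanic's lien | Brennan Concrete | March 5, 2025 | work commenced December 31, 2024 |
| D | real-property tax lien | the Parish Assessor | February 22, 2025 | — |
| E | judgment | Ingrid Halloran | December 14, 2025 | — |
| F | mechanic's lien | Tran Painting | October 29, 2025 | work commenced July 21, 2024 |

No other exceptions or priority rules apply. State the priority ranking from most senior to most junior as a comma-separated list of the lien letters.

Adjusting effective dates: A was recorded 95 days after the deed — beyond 45 days — so no relation-back applies; C relates back to December 31, 2024 (work commenced); F's effective date is July 21, 2024, when work began.
As an owners-association assessment lien, B is senior to every other lien.
Among the remaining liens, by effective date: F (July 21, 2024), A (December 19, 2024), C (December 31, 2024), D (February 22, 2025), E (December 14, 2025).

B, F, A, C, D, E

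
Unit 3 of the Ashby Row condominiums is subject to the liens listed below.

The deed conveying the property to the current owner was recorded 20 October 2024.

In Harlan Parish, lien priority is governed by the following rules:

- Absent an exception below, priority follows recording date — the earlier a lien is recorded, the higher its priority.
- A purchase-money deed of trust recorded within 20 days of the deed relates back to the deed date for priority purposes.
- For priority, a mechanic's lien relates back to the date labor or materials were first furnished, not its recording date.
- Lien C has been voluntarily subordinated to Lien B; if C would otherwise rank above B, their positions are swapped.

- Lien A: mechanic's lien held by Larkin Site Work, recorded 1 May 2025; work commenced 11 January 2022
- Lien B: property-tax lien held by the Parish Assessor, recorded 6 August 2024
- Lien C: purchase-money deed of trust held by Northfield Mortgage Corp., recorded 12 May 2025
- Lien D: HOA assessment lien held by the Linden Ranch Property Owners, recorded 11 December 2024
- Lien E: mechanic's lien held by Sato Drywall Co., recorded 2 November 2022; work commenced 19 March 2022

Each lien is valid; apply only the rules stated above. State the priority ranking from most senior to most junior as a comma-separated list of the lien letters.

Adjusting effective dates: A is treated as recorded 11 January 2022, the work-commencement date; C was recorded 204 days after the deed, outside the 20-day window, so it keeps its recording date; E is treated as recorded 19 March 2022, the work-commencement date.
By effective date: A (11 January 2022), E (19 March 2022), B (6 August 2024), D (11 December 2024), C (12 May 2025).
C already ranks below B; the subordination has no effect.

A, E, B, D, C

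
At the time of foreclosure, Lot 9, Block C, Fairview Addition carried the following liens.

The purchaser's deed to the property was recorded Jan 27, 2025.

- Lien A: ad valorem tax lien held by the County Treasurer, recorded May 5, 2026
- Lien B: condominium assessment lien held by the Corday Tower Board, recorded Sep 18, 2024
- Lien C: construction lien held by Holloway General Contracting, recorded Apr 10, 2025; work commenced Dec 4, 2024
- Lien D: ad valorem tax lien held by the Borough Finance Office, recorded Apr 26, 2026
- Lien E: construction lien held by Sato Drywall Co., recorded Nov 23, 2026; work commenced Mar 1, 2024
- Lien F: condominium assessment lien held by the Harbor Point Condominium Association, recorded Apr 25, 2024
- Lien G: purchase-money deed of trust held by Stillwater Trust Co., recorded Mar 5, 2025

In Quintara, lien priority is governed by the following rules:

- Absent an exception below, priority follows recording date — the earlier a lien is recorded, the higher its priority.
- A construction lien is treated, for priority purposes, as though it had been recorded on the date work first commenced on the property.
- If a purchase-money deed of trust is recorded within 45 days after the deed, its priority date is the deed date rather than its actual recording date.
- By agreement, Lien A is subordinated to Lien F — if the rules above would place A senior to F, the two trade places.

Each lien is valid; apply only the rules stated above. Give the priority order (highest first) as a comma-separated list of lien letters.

E, F, B, C, G, D, A

Adjusting effective dates: C's effective date is Dec 4, 2024, when work began; E relates back to Mar 1, 2024 (work commenced); G relates back to the deed date Jan 27, 2025.
Sorted by effective date: E (Mar 1, 2024), F (Apr 25, 2024), B (Sep 18, 2024), C (Dec 4, 2024), G (Jan 27, 2025), D (Apr 26, 2026), A (May 5, 2026).
A is already junior to F, so the subordination agreement changes nothing.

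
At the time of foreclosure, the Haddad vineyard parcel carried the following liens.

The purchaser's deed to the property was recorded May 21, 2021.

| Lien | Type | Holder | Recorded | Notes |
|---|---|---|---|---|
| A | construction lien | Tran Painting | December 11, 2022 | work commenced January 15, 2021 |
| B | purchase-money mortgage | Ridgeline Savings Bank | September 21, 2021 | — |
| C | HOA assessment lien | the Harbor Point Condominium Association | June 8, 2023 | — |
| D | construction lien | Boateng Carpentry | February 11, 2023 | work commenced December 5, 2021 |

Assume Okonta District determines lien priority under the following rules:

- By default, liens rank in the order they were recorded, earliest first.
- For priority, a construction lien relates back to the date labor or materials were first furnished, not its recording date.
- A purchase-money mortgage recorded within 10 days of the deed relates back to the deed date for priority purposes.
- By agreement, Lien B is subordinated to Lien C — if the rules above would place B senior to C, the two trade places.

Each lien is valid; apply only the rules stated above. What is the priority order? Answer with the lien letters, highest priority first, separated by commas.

A, C, D, B

Adjusting effective dates: A relates back to January 15, 2021 (work commenced); B was recorded 123 days after the deed — beyond 10 days — so no relation-back applies; D's effective date is December 5, 2021, when work began.
Sorted by effective date: A (January 15, 2021), B (September 21, 2021), D (December 5, 2021), C (June 8, 2023).
The subordination applies — B was senior to C — so B and C swap.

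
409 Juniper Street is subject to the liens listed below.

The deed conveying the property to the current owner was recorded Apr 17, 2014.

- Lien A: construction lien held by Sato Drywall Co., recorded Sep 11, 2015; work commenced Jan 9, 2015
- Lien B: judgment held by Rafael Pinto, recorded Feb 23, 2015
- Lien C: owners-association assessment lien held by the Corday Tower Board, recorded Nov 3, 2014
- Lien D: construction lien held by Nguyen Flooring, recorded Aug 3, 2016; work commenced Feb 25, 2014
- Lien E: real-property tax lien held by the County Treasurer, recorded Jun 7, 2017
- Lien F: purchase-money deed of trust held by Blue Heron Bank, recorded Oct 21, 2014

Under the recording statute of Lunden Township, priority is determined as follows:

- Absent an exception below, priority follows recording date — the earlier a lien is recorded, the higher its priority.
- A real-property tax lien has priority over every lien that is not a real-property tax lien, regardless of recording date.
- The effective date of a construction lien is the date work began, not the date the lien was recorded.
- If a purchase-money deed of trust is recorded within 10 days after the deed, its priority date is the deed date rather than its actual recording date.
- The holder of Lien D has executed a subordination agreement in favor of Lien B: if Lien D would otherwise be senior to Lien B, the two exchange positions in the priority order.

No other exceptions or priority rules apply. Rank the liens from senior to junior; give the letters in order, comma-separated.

E, B, F, C, A, D

Effective dates after the stated exceptions: A's effective date is Jan 9, 2015, when work began; D relates back to Feb 25, 2014 (work commenced); F missed the 10-day window (187 days after the deed), so its recording date stands.
E, as a real-property tax lien, has superpriority and ranks first.
Ordering the rest by effective date: D (Feb 25, 2014), F (Oct 21, 2014), C (Nov 3, 2014), A (Jan 9, 2015), B (Feb 23, 2015).
D is senior to B before the subordination, so the two trade places.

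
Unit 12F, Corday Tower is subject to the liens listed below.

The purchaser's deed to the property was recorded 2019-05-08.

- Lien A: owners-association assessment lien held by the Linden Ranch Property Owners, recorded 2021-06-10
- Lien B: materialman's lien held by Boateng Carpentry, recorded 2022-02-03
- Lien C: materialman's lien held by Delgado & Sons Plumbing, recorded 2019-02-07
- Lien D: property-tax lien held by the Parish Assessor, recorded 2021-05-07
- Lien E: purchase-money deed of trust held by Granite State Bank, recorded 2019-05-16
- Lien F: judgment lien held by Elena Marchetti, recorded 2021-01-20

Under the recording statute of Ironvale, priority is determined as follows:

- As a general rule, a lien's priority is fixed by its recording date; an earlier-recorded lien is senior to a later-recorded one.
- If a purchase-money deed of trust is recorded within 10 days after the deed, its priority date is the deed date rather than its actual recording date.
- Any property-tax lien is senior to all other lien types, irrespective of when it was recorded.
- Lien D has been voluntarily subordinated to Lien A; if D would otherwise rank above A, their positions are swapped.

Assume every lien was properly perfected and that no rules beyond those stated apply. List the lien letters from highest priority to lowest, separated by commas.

A, C, E, F, D, B

Effective dates after the stated exceptions: E's effective date is the deed date, 2019-05-08.
D is a property-tax lien, so it outranks all other liens regardless of date.
Remaining liens by effective date: C (2019-02-07), E (2019-05-08), F (2021-01-20), A (2021-06-10), B (2022-02-03).
D is senior to A before the subordination, so the two trade places.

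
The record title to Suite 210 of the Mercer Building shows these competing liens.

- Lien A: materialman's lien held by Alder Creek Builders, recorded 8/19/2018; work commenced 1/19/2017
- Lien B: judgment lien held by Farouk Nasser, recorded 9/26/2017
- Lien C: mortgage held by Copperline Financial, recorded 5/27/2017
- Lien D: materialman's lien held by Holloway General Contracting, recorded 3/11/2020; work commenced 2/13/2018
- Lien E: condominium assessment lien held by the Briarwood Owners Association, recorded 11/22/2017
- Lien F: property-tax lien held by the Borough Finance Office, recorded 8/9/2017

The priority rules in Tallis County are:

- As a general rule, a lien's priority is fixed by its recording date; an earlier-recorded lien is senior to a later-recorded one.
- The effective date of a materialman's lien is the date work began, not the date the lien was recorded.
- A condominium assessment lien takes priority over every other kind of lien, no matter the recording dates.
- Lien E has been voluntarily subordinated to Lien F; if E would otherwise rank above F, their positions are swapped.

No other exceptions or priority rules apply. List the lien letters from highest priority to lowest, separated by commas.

F, A, C, E, B, D

Adjusting effective dates: A relates back to 1/19/2017 (work commenced); D relates back to 2/13/2018 (work commenced).
E is a condominium assessment lien, so it outranks all other liens regardless of date.
The other liens, earliest effective date first: A (1/19/2017), C (5/27/2017), F (8/9/2017), B (9/26/2017), D (2/13/2018).
E is senior to F before the subordination, so the two trade places.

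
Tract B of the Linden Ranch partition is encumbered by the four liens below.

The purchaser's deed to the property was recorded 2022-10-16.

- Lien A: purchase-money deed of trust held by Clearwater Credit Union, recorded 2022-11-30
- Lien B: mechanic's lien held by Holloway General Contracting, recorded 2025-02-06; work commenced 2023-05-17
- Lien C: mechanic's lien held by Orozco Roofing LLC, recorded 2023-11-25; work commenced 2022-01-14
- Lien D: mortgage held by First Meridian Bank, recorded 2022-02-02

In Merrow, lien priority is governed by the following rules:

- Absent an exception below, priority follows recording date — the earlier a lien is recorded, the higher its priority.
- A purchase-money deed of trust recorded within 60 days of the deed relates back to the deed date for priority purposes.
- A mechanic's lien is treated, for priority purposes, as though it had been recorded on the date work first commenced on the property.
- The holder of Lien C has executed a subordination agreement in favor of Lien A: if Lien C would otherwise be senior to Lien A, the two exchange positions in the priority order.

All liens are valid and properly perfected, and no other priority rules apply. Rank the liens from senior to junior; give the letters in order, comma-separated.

A, D, C, B

Adjusting effective dates: A relates back to the deed date 2022-10-16; B relates back to 2023-05-17 (work commenced); C's effective date is 2022-01-14, when work began.
Sorted by effective date: C (2022-01-14), D (2022-02-02), A (2022-10-16), B (2023-05-17).
C would otherwise be senior to A, so under the subordination agreement C and A exchange positions.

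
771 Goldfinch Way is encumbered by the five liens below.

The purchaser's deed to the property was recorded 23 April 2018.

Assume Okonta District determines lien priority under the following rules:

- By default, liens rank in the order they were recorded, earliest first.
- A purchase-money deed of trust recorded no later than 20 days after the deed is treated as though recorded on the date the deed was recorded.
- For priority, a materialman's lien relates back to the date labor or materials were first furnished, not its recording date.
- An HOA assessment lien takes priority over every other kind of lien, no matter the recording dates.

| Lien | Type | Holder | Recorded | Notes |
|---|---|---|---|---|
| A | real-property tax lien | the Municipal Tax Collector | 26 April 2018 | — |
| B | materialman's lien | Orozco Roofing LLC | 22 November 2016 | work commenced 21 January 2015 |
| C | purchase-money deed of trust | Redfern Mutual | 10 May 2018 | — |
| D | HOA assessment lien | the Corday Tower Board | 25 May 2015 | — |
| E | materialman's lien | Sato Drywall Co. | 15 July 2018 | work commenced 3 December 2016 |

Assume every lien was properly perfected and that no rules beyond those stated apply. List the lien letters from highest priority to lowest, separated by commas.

First, effective dates: B is treated as recorded 21 January 2015, the work-commencement date; C was recorded within the 20-day window, so its effective date is the deed date 23 April 2018; E is treated as recorded 3 December 2016, the work-commencement date.
D is an HOA assessment lien and takes priority over every other lien.
Ordering the rest by effective date: B (21 January 2015), E (3 December 2016), C (23 April 2018), A (26 April 2018).

D, B, E, C, A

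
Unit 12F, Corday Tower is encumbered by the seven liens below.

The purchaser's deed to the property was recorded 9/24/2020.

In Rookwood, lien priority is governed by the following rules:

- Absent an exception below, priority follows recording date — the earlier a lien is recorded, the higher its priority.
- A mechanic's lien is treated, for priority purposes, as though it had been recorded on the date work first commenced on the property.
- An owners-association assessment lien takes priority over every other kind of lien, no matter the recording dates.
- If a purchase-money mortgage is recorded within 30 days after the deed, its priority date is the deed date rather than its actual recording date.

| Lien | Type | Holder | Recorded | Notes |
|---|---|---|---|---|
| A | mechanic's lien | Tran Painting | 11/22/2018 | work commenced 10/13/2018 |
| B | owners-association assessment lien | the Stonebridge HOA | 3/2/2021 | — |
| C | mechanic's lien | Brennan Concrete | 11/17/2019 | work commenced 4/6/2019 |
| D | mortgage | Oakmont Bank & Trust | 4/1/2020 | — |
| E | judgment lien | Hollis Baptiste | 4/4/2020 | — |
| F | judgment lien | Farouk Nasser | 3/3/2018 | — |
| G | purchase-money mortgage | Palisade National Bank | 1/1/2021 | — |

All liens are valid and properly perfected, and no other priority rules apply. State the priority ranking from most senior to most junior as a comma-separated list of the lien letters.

B, F, A, C, D, E, G

Effective dates after the stated exceptions: A relates back to 10/13/2018 (work commenced); C's effective date is 4/6/2019, when work began; G missed the 30-day window (99 days after the deed), so its recording date stands.
As an owners-association assessment lien, B is senior to every other lien.
Among the remaining liens, by effective date: F (3/3/2018), A (10/13/2018), C (4/6/2019), D (4/1/2020), E (4/4/2020), G (1/1/2021).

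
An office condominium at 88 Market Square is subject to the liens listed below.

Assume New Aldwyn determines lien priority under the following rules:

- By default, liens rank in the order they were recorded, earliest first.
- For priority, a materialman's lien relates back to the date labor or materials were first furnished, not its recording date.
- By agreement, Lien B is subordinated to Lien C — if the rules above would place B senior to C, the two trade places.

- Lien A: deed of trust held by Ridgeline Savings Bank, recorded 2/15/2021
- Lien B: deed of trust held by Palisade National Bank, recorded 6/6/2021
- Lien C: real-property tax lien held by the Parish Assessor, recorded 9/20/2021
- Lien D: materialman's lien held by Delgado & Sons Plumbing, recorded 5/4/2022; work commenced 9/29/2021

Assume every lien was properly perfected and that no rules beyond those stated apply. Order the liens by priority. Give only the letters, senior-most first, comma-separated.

A, C, B, D

Effective dates: D is treated as recorded 9/29/2021, the work-commencement date.
Ordering by effective date: A (2/15/2021), B (6/6/2021), C (9/20/2021), D (9/29/2021).
Because B would otherwise rank above C, the subordination swaps them.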